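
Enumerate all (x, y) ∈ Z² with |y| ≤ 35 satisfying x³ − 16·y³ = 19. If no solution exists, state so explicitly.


The equation is x³ - 16y³ = 19. For fixed y, x³ = 16·y³ + 19, so a solution requires the RHS to be a perfect cube.
Strategy: iterate y from -35 to 35, compute RHS = 16·y³ + 19, and check whether it is a (positive or negative) perfect cube.
Check small values of y:
  y = 0: RHS = 19 is not a perfect cube.
  y = 1: RHS = 35 is not a perfect cube.
  y = -1: RHS = 3 is not a perfect cube.
  y = 2: RHS = 147 is not a perfect cube.
  y = -2: RHS = -109 is not a perfect cube.
  y = 3: RHS = 451 is not a perfect cube.
  y = -3: RHS = -413 is not a perfect cube.
Continuing the search up to |y| = 35 finds no solutions either.
No (x, y) in the scanned range satisfies the equation.

No integer solutions with |y| ≤ 35.


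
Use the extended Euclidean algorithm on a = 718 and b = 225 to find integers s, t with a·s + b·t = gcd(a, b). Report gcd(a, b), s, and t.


Euclidean algorithm on (718, 225) — divide until remainder is 0:
  718 = 3 · 225 + 43
  225 = 5 · 43 + 10
  43 = 4 · 10 + 3
  10 = 3 · 3 + 1
  3 = 3 · 1 + 0
gcd(718, 225) = 1.
Track Bezout coefficients alongside the remainders: start with r₀ = 718 = a·1 + b·0 (s = 1, t = 0) and r₁ = 225 = a·0 + b·1 (s = 0, t = 1); each new remainder r_{k+1} = r_{k-1} − q_k·r_k inherits s_{k+1} = s_{k-1} − q_k·s_k, t_{k+1} = t_{k-1} − q_k·t_k, so r_k = a·s_k + b·t_k at every step:
  q = 3: r = 43, s = 1 − 3·0 = 1, t = 0 − 3·1 = -3  (check: 718·1 + 225·(-3) = 43)
  q = 5: r = 10, s = 0 − 5·1 = -5, t = 1 − 5·(-3) = 16  (check: 718·(-5) + 225·16 = 10)
  q = 4: r = 3, s = 1 − 4·(-5) = 21, t = -3 − 4·16 = -67  (check: 718·21 + 225·(-67) = 3)
  q = 3: r = 1, s = -5 − 3·21 = -68, t = 16 − 3·(-67) = 217  (check: 718·(-68) + 225·217 = 1)
The row with r = 1 (the gcd) gives the Bezout coefficients s = -68, t = 217.
Result: 718 · (-68) + 225 · (217) = 1.

gcd(718, 225) = 1; s = -68, t = 217 (check: 718·(-68) + 225·217 = 1).


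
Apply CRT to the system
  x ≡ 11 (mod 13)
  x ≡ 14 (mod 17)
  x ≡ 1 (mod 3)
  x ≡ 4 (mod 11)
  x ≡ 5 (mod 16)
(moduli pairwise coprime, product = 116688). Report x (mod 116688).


Product of moduli M = 13 · 17 · 3 · 11 · 16 = 116688.
Merge one congruence at a time:
  Start: x ≡ 11 (mod 13).
  Combine with x ≡ 14 (mod 17); new modulus lcm = 221.
    Write x = 11 + 13·t and substitute into x ≡ 14 (mod 17): 13·t ≡ 14 − 11 = 3 (mod 17).
    The inverse of 13 mod 17 is 4 (since 13·4 = 52 = 3·17 + 1), so t ≡ 4·3 = 12 ≡ 12 (mod 17).
    Then x = 11 + 13·12 = 167, valid modulo lcm(13, 17) = 221: x ≡ 167 (mod 221).
  Combine with x ≡ 1 (mod 3); new modulus lcm = 663.
    Write x = 167 + 221·t and substitute into x ≡ 1 (mod 3): 221·t ≡ 1 − 167 = -166 (mod 3).
    Reduce coefficients mod 3: 2·t ≡ 2 (mod 3).
    The inverse of 2 mod 3 is 2 (since 2·2 = 4 = 1·3 + 1), so t ≡ 2·2 = 4 ≡ 1 (mod 3).
    Then x = 167 + 221·1 = 388, valid modulo lcm(221, 3) = 663: x ≡ 388 (mod 663).
  Combine with x ≡ 4 (mod 11); new modulus lcm = 7293.
    Write x = 388 + 663·t and substitute into x ≡ 4 (mod 11): 663·t ≡ 4 − 388 = -384 (mod 11).
    Reduce coefficients mod 11: 3·t ≡ 1 (mod 11).
    The inverse of 3 mod 11 is 4 (since 3·4 = 12 = 1·11 + 1), so t ≡ 4·1 = 4 ≡ 4 (mod 11).
    Then x = 388 + 663·4 = 3040, valid modulo lcm(663, 11) = 7293: x ≡ 3040 (mod 7293).
  Combine with x ≡ 5 (mod 16); new modulus lcm = 116688.
    Write x = 3040 + 7293·t and substitute into x ≡ 5 (mod 16): 7293·t ≡ 5 − 3040 = -3035 (mod 16).
    Reduce coefficients mod 16: 13·t ≡ 5 (mod 16).
    The inverse of 13 mod 16 is 5 (since 13·5 = 65 = 4·16 + 1), so t ≡ 5·5 = 25 ≡ 9 (mod 16).
    Then x = 3040 + 7293·9 = 68677, valid modulo lcm(7293, 16) = 116688: x ≡ 68677 (mod 116688).
Verify against each original: 68677 mod 13 = 11, 68677 mod 17 = 14, 68677 mod 3 = 1, 68677 mod 11 = 4, 68677 mod 16 = 5.

x ≡ 68677 (mod 116688).


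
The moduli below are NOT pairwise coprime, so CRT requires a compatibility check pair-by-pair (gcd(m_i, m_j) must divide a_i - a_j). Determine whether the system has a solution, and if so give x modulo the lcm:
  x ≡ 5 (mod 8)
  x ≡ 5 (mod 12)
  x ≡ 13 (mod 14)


Moduli 8, 12, 14 are not pairwise coprime, so CRT works modulo lcm(m_i) when all pairwise compatibility conditions hold.
Pairwise compatibility: gcd(m_i, m_j) must divide a_i - a_j for every pair.
Merge one congruence at a time:
  Start: x ≡ 5 (mod 8).
  Combine with x ≡ 5 (mod 12): gcd(8, 12) = 4; 5 - 5 = 0, which IS divisible by 4, so compatible.
    Write x = 5 + 8·t and substitute into x ≡ 5 (mod 12): 8·t ≡ 5 − 5 = 0 (mod 12).
    Divide the congruence (and modulus) by g = 4: 2·t ≡ 0 (mod 3).
    The inverse of 2 mod 3 is 2 (since 2·2 = 4 = 1·3 + 1), so t ≡ 2·0 = 0 ≡ 0 (mod 3).
    Then x = 5 + 8·0 = 5, valid modulo lcm(8, 12) = 24: x ≡ 5 (mod 24).
  Combine with x ≡ 13 (mod 14): gcd(24, 14) = 2; 13 - 5 = 8, which IS divisible by 2, so compatible.
    Write x = 5 + 24·t and substitute into x ≡ 13 (mod 14): 24·t ≡ 13 − 5 = 8 (mod 14).
    Divide the congruence (and modulus) by g = 2: 12·t ≡ 4 (mod 7).
    Reduce coefficients mod 7: 5·t ≡ 4 (mod 7).
    The inverse of 5 mod 7 is 3 (since 5·3 = 15 = 2·7 + 1), so t ≡ 3·4 = 12 ≡ 5 (mod 7).
    Then x = 5 + 24·5 = 125, valid modulo lcm(24, 14) = 168: x ≡ 125 (mod 168).
Verify: 125 mod 8 = 5, 125 mod 12 = 5, 125 mod 14 = 13.

x ≡ 125 (mod 168).


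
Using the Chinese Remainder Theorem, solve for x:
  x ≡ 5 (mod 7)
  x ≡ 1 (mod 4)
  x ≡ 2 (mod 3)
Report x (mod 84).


Moduli 7, 4, 3 are pairwise coprime; by CRT there is a unique solution modulo M = 7 · 4 · 3 = 84.
Solve pairwise, accumulating the modulus:
  Start with x ≡ 5 (mod 7).
  Combine with x ≡ 1 (mod 4): since gcd(7, 4) = 1, we get a unique residue mod 28.
    Write x = 5 + 7·t and substitute into x ≡ 1 (mod 4): 7·t ≡ 1 − 5 = -4 (mod 4).
    Reduce coefficients mod 4: 3·t ≡ 0 (mod 4).
    The inverse of 3 mod 4 is 3 (since 3·3 = 9 = 2·4 + 1), so t ≡ 3·0 = 0 ≡ 0 (mod 4).
    Then x = 5 + 7·0 = 5, valid modulo lcm(7, 4) = 28: x ≡ 5 (mod 28).
  Combine with x ≡ 2 (mod 3): since gcd(28, 3) = 1, we get a unique residue mod 84.
    Write x = 5 + 28·t and substitute into x ≡ 2 (mod 3): 28·t ≡ 2 − 5 = -3 (mod 3).
    Reduce coefficients mod 3: 1·t ≡ 0 (mod 3).
    So t ≡ 0 (mod 3).
    Then x = 5 + 28·0 = 5, valid modulo lcm(28, 3) = 84: x ≡ 5 (mod 84).
Verify: 5 mod 7 = 5 ✓, 5 mod 4 = 1 ✓, 5 mod 3 = 2 ✓.

x ≡ 5 (mod 84).


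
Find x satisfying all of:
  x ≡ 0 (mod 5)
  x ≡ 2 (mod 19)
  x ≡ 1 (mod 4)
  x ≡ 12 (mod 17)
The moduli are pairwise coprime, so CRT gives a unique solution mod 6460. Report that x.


Product of moduli M = 5 · 19 · 4 · 17 = 6460.
Merge one congruence at a time:
  Start: x ≡ 0 (mod 5).
  Combine with x ≡ 2 (mod 19); new modulus lcm = 95.
    Write x = 0 + 5·t and substitute into x ≡ 2 (mod 19): 5·t ≡ 2 − 0 = 2 (mod 19).
    The inverse of 5 mod 19 is 4 (since 5·4 = 20 = 1·19 + 1), so t ≡ 4·2 = 8 ≡ 8 (mod 19).
    Then x = 0 + 5·8 = 40, valid modulo lcm(5, 19) = 95: x ≡ 40 (mod 95).
  Combine with x ≡ 1 (mod 4); new modulus lcm = 380.
    Write x = 40 + 95·t and substitute into x ≡ 1 (mod 4): 95·t ≡ 1 − 40 = -39 (mod 4).
    Reduce coefficients mod 4: 3·t ≡ 1 (mod 4).
    The inverse of 3 mod 4 is 3 (since 3·3 = 9 = 2·4 + 1), so t ≡ 3·1 = 3 ≡ 3 (mod 4).
    Then x = 40 + 95·3 = 325, valid modulo lcm(95, 4) = 380: x ≡ 325 (mod 380).
  Combine with x ≡ 12 (mod 17); new modulus lcm = 6460.
    Write x = 325 + 380·t and substitute into x ≡ 12 (mod 17): 380·t ≡ 12 − 325 = -313 (mod 17).
    Reduce coefficients mod 17: 6·t ≡ 10 (mod 17).
    The inverse of 6 mod 17 is 3 (since 6·3 = 18 = 1·17 + 1), so t ≡ 3·10 = 30 ≡ 13 (mod 17).
    Then x = 325 + 380·13 = 5265, valid modulo lcm(380, 17) = 6460: x ≡ 5265 (mod 6460).
Verify against each original: 5265 mod 5 = 0, 5265 mod 19 = 2, 5265 mod 4 = 1, 5265 mod 17 = 12.

x ≡ 5265 (mod 6460).


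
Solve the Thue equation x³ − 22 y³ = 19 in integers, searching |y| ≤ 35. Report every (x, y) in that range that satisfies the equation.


The equation is x³ - 22y³ = 19. For fixed y, x³ = 22·y³ + 19, so a solution requires the RHS to be a perfect cube.
Strategy: iterate y from -35 to 35, compute RHS = 22·y³ + 19, and check whether it is a (positive or negative) perfect cube.
Check small values of y:
  y = 0: RHS = 19 is not a perfect cube.
  y = 1: RHS = 41 is not a perfect cube.
  y = -1: RHS = -3 is not a perfect cube.
  y = 2: RHS = 195 is not a perfect cube.
  y = -2: RHS = -157 is not a perfect cube.
  y = 3: RHS = 613 is not a perfect cube.
  y = -3: RHS = -575 is not a perfect cube.
Continuing the search up to |y| = 35 finds no solutions either.
No (x, y) in the scanned range satisfies the equation.

No integer solutions with |y| ≤ 35.


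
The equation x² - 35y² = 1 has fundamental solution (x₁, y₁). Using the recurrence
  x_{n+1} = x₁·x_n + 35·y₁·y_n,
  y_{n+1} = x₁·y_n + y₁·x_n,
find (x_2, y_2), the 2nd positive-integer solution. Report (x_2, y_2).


Step 1: Find the fundamental solution (x₁, y₁) of x² - 35y² = 1.
  Expand √35 as a continued fraction. a₀ = ⌊√35⌋ = 5; iterate m_{k+1} = d_k·a_k − m_k, d_{k+1} = (35 − m_{k+1}²)/d_k, a_{k+1} = ⌊(a₀ + m_{k+1})/d_{k+1}⌋ (starting m₀ = 0, d₀ = 1), with convergents p_k = a_k·p_{k-1} + p_{k-2}, q_k = a_k·q_{k-1} + q_{k-2} (p₋₁ = 1, q₋₁ = 0):
  k = 0: a₀ = 5; p₀/q₀ = 5/1; p₀² − 35·q₀² = 25 − 35 = -10.
  k = 1: m = 5, d = 10, a = ⌊(5 + 5)/10⌋ = 1; p/q = (1·5 + 1)/(1·1 + 0) = 6/1; p² − 35·q² = 36 − 35 = 1.
  The first convergent with p² − 35·q² = 1 gives the fundamental solution (x₁, y₁) = (6, 1).
Step 2: Apply the recurrence (x_{n+1}, y_{n+1}) = (x₁x_n + 35y₁y_n, x₁y_n + y₁x_n) repeatedly.
  From (x_1, y_1) = (6, 1): x_2 = 6·6 + 35·1·1 = 71; y_2 = 6·1 + 1·6 = 12.
Step 3: Verify x_2² - 35·y_2² = 5041 - 5040 = 1 (should be 1). ✓

(x_1, y_1) = (6, 1); (x_2, y_2) = (71, 12).


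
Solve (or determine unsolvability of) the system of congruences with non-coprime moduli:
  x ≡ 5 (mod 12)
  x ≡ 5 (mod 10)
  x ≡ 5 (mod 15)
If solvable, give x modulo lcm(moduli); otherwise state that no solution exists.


Moduli 12, 10, 15 are not pairwise coprime, so CRT works modulo lcm(m_i) when all pairwise compatibility conditions hold.
Pairwise compatibility: gcd(m_i, m_j) must divide a_i - a_j for every pair.
Merge one congruence at a time:
  Start: x ≡ 5 (mod 12).
  Combine with x ≡ 5 (mod 10): gcd(12, 10) = 2; 5 - 5 = 0, which IS divisible by 2, so compatible.
    Write x = 5 + 12·t and substitute into x ≡ 5 (mod 10): 12·t ≡ 5 − 5 = 0 (mod 10).
    Divide the congruence (and modulus) by g = 2: 6·t ≡ 0 (mod 5).
    Reduce coefficients mod 5: 1·t ≡ 0 (mod 5).
    So t ≡ 0 (mod 5).
    Then x = 5 + 12·0 = 5, valid modulo lcm(12, 10) = 60: x ≡ 5 (mod 60).
  Combine with x ≡ 5 (mod 15): gcd(60, 15) = 15; 5 - 5 = 0, which IS divisible by 15, so compatible.
    Write x = 5 + 60·t and substitute into x ≡ 5 (mod 15): 60·t ≡ 5 − 5 = 0 (mod 15).
    Divide the congruence (and modulus) by g = 15: 4·t ≡ 0 (mod 1).
    Modulo 1 every t works; take t = 0.
    Then x = 5 + 60·0 = 5, valid modulo lcm(60, 15) = 60: x ≡ 5 (mod 60).
Verify: 5 mod 12 = 5, 5 mod 10 = 5, 5 mod 15 = 5.

x ≡ 5 (mod 60).


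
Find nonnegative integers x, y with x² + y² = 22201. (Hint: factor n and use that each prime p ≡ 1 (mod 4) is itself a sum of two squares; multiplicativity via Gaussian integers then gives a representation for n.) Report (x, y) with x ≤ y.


Step 1: Factor n = 22201 = 149^2.
Step 2: Check the mod-4 condition on each prime factor: 149 ≡ 1 (mod 4), exponent 2.
All primes ≡ 3 (mod 4) appear to even exponent (or don't appear), so by the two-squares theorem n IS expressible as a sum of two squares.
Step 3: Build a representation. Here n = 149 · 149 is a product of primes ≡ 1 (mod 4). Each prime p ≡ 1 (mod 4) is itself a sum of two squares; find a² by testing p − a² for a perfect square:
  149: 149 − 1² = 148, 149 − 2² = 145, 149 − 3² = 140, 149 − 4² = 133, 149 − 5² = 124, 149 − 6² = 113, 149 − 7² = 100 = 10² ⇒ 149 = 7² + 10².
  Combine using the Brahmagupta–Fibonacci identity (a² + b²)(c² + d²) = (ac − bd)² + (ad + bc)² = (ac + bd)² + (ad − bc)²:
  149 · 149 = 22201: from (7² + 10²)(7² + 10²), take (7·7 − 10·10, 7·10 + 10·7) = (49 − 100, 70 + 70) = (-51, 140); dropping signs (only squares matter) gives (51, 140); check 51² + 140² = 2601 + 19600 = 22201 ✓.
Step 4: Order so x ≤ y and verify: 51² + 140² = 2601 + 19600 = 22201 = n. ✓

n = 22201 = 51² + 140² (one valid representation with x ≤ y).


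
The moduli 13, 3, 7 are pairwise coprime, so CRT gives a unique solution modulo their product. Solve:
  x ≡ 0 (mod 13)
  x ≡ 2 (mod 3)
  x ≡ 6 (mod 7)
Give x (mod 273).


Moduli 13, 3, 7 are pairwise coprime; by CRT there is a unique solution modulo M = 13 · 3 · 7 = 273.
Solve pairwise, accumulating the modulus:
  Start with x ≡ 0 (mod 13).
  Combine with x ≡ 2 (mod 3): since gcd(13, 3) = 1, we get a unique residue mod 39.
    Write x = 0 + 13·t and substitute into x ≡ 2 (mod 3): 13·t ≡ 2 − 0 = 2 (mod 3).
    Reduce coefficients mod 3: 1·t ≡ 2 (mod 3).
    So t ≡ 2 (mod 3).
    Then x = 0 + 13·2 = 26, valid modulo lcm(13, 3) = 39: x ≡ 26 (mod 39).
  Combine with x ≡ 6 (mod 7): since gcd(39, 7) = 1, we get a unique residue mod 273.
    Write x = 26 + 39·t and substitute into x ≡ 6 (mod 7): 39·t ≡ 6 − 26 = -20 (mod 7).
    Reduce coefficients mod 7: 4·t ≡ 1 (mod 7).
    The inverse of 4 mod 7 is 2 (since 4·2 = 8 = 1·7 + 1), so t ≡ 2·1 = 2 ≡ 2 (mod 7).
    Then x = 26 + 39·2 = 104, valid modulo lcm(39, 7) = 273: x ≡ 104 (mod 273).
Verify: 104 mod 13 = 0 ✓, 104 mod 3 = 2 ✓, 104 mod 7 = 6 ✓.

x ≡ 104 (mod 273).


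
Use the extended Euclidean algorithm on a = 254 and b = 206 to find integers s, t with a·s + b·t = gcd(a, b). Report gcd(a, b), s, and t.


Euclidean algorithm on (254, 206) — divide until remainder is 0:
  254 = 1 · 206 + 48
  206 = 4 · 48 + 14
  48 = 3 · 14 + 6
  14 = 2 · 6 + 2
  6 = 3 · 2 + 0
gcd(254, 206) = 2.
Track Bezout coefficients alongside the remainders: start with r₀ = 254 = a·1 + b·0 (s = 1, t = 0) and r₁ = 206 = a·0 + b·1 (s = 0, t = 1); each new remainder r_{k+1} = r_{k-1} − q_k·r_k inherits s_{k+1} = s_{k-1} − q_k·s_k, t_{k+1} = t_{k-1} − q_k·t_k, so r_k = a·s_k + b·t_k at every step:
  q = 1: r = 48, s = 1 − 1·0 = 1, t = 0 − 1·1 = -1  (check: 254·1 + 206·(-1) = 48)
  q = 4: r = 14, s = 0 − 4·1 = -4, t = 1 − 4·(-1) = 5  (check: 254·(-4) + 206·5 = 14)
  q = 3: r = 6, s = 1 − 3·(-4) = 13, t = -1 − 3·5 = -16  (check: 254·13 + 206·(-16) = 6)
  q = 2: r = 2, s = -4 − 2·13 = -30, t = 5 − 2·(-16) = 37  (check: 254·(-30) + 206·37 = 2)
The row with r = 2 (the gcd) gives the Bezout coefficients s = -30, t = 37.
Result: 254 · (-30) + 206 · (37) = 2.

gcd(254, 206) = 2; s = -30, t = 37 (check: 254·(-30) + 206·37 = 2).


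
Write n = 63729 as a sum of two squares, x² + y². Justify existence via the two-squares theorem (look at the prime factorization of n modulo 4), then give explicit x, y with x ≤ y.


Step 1: Factor n = 63729 = 3^2 · 73 · 97.
Step 2: Check the mod-4 condition on each prime factor: 3 ≡ 3 (mod 4), exponent 2 (must be even); 73 ≡ 1 (mod 4), exponent 1; 97 ≡ 1 (mod 4), exponent 1.
All primes ≡ 3 (mod 4) appear to even exponent (or don't appear), so by the two-squares theorem n IS expressible as a sum of two squares.
Step 3: Build a representation. Group n = k² · m with k = 3 and m = 73 · 97 = 7081 (a product of primes ≡ 1 (mod 4)); a representation of m scales to one of n via (k·x)² + (k·y)² = k²(x² + y²). Each prime p ≡ 1 (mod 4) is itself a sum of two squares; find a² by testing p − a² for a perfect square:
  73: 73 − 1² = 72, 73 − 2² = 69, 73 − 3² = 64 = 8² ⇒ 73 = 3² + 8².
  97: 97 − 1² = 96, 97 − 2² = 93, 97 − 3² = 88, 97 − 4² = 81 = 9² ⇒ 97 = 4² + 9².
  Combine using the Brahmagupta–Fibonacci identity (a² + b²)(c² + d²) = (ac − bd)² + (ad + bc)² = (ac + bd)² + (ad − bc)²:
  73 · 97 = 7081: from (3² + 8²)(4² + 9²), take (3·4 − 8·9, 3·9 + 8·4) = (12 − 72, 27 + 32) = (-60, 59); dropping signs (only squares matter) gives (60, 59); check 60² + 59² = 3600 + 3481 = 7081 ✓.
  Scale by k = 3: (3·60, 3·59) = (180, 177).
Step 4: Order so x ≤ y and verify: 177² + 180² = 31329 + 32400 = 63729 = n. ✓

n = 63729 = 177² + 180² (one valid representation with x ≤ y).


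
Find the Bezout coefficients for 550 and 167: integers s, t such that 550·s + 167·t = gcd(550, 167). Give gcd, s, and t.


Euclidean algorithm on (550, 167) — divide until remainder is 0:
  550 = 3 · 167 + 49
  167 = 3 · 49 + 20
  49 = 2 · 20 + 9
  20 = 2 · 9 + 2
  9 = 4 · 2 + 1
  2 = 2 · 1 + 0
gcd(550, 167) = 1.
Track Bezout coefficients alongside the remainders: start with r₀ = 550 = a·1 + b·0 (s = 1, t = 0) and r₁ = 167 = a·0 + b·1 (s = 0, t = 1); each new remainder r_{k+1} = r_{k-1} − q_k·r_k inherits s_{k+1} = s_{k-1} − q_k·s_k, t_{k+1} = t_{k-1} − q_k·t_k, so r_k = a·s_k + b·t_k at every step:
  q = 3: r = 49, s = 1 − 3·0 = 1, t = 0 − 3·1 = -3  (check: 550·1 + 167·(-3) = 49)
  q = 3: r = 20, s = 0 − 3·1 = -3, t = 1 − 3·(-3) = 10  (check: 550·(-3) + 167·10 = 20)
  q = 2: r = 9, s = 1 − 2·(-3) = 7, t = -3 − 2·10 = -23  (check: 550·7 + 167·(-23) = 9)
  q = 2: r = 2, s = -3 − 2·7 = -17, t = 10 − 2·(-23) = 56  (check: 550·(-17) + 167·56 = 2)
  q = 4: r = 1, s = 7 − 4·(-17) = 75, t = -23 − 4·56 = -247  (check: 550·75 + 167·(-247) = 1)
The row with r = 1 (the gcd) gives the Bezout coefficients s = 75, t = -247.
Result: 550 · (75) + 167 · (-247) = 1.

gcd(550, 167) = 1; s = 75, t = -247 (check: 550·75 + 167·(-247) = 1).


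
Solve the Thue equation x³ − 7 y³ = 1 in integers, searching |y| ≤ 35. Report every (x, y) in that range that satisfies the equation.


The equation is x³ - 7y³ = 1. For fixed y, x³ = 7·y³ + 1, so a solution requires the RHS to be a perfect cube.
Strategy: iterate y from -35 to 35, compute RHS = 7·y³ + 1, and check whether it is a (positive or negative) perfect cube.
Check small values of y:
  y = 0: RHS = 1 = (1)³ ⇒ x = 1 works.
  y = 1: RHS = 8 = (2)³ ⇒ x = 2 works.
  y = -1: RHS = -6 is not a perfect cube.
  y = 2: RHS = 57 is not a perfect cube.
  y = -2: RHS = -55 is not a perfect cube.
  y = 3: RHS = 190 is not a perfect cube.
  y = -3: RHS = -188 is not a perfect cube.
Continuing the search up to |y| = 35 finds no further solutions beyond those listed.
Collected solutions: (1, 0), (2, 1).

Solutions (with |y| ≤ 35): (1, 0), (2, 1).


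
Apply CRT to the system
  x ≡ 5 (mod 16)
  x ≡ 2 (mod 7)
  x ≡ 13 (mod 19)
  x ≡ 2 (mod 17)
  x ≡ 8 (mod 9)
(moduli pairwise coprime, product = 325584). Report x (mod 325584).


Product of moduli M = 16 · 7 · 19 · 17 · 9 = 325584.
Merge one congruence at a time:
  Start: x ≡ 5 (mod 16).
  Combine with x ≡ 2 (mod 7); new modulus lcm = 112.
    Write x = 5 + 16·t and substitute into x ≡ 2 (mod 7): 16·t ≡ 2 − 5 = -3 (mod 7).
    Reduce coefficients mod 7: 2·t ≡ 4 (mod 7).
    The inverse of 2 mod 7 is 4 (since 2·4 = 8 = 1·7 + 1), so t ≡ 4·4 = 16 ≡ 2 (mod 7).
    Then x = 5 + 16·2 = 37, valid modulo lcm(16, 7) = 112: x ≡ 37 (mod 112).
  Combine with x ≡ 13 (mod 19); new modulus lcm = 2128.
    Write x = 37 + 112·t and substitute into x ≡ 13 (mod 19): 112·t ≡ 13 − 37 = -24 (mod 19).
    Reduce coefficients mod 19: 17·t ≡ 14 (mod 19).
    The inverse of 17 mod 19 is 9 (since 17·9 = 153 = 8·19 + 1), so t ≡ 9·14 = 126 ≡ 12 (mod 19).
    Then x = 37 + 112·12 = 1381, valid modulo lcm(112, 19) = 2128: x ≡ 1381 (mod 2128).
  Combine with x ≡ 2 (mod 17); new modulus lcm = 36176.
    Write x = 1381 + 2128·t and substitute into x ≡ 2 (mod 17): 2128·t ≡ 2 − 1381 = -1379 (mod 17).
    Reduce coefficients mod 17: 3·t ≡ 15 (mod 17).
    The inverse of 3 mod 17 is 6 (since 3·6 = 18 = 1·17 + 1), so t ≡ 6·15 = 90 ≡ 5 (mod 17).
    Then x = 1381 + 2128·5 = 12021, valid modulo lcm(2128, 17) = 36176: x ≡ 12021 (mod 36176).
  Combine with x ≡ 8 (mod 9); new modulus lcm = 325584.
    Write x = 12021 + 36176·t and substitute into x ≡ 8 (mod 9): 36176·t ≡ 8 − 12021 = -12013 (mod 9).
    Reduce coefficients mod 9: 5·t ≡ 2 (mod 9).
    The inverse of 5 mod 9 is 2 (since 5·2 = 10 = 1·9 + 1), so t ≡ 2·2 = 4 ≡ 4 (mod 9).
    Then x = 12021 + 36176·4 = 156725, valid modulo lcm(36176, 9) = 325584: x ≡ 156725 (mod 325584).
Verify against each original: 156725 mod 16 = 5, 156725 mod 7 = 2, 156725 mod 19 = 13, 156725 mod 17 = 2, 156725 mod 9 = 8.

x ≡ 156725 (mod 325584).


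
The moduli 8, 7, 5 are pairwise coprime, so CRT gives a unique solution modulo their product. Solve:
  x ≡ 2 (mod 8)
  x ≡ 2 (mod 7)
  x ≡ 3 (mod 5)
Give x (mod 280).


Moduli 8, 7, 5 are pairwise coprime; by CRT there is a unique solution modulo M = 8 · 7 · 5 = 280.
Solve pairwise, accumulating the modulus:
  Start with x ≡ 2 (mod 8).
  Combine with x ≡ 2 (mod 7): since gcd(8, 7) = 1, we get a unique residue mod 56.
    Write x = 2 + 8·t and substitute into x ≡ 2 (mod 7): 8·t ≡ 2 − 2 = 0 (mod 7).
    Reduce coefficients mod 7: 1·t ≡ 0 (mod 7).
    So t ≡ 0 (mod 7).
    Then x = 2 + 8·0 = 2, valid modulo lcm(8, 7) = 56: x ≡ 2 (mod 56).
  Combine with x ≡ 3 (mod 5): since gcd(56, 5) = 1, we get a unique residue mod 280.
    Write x = 2 + 56·t and substitute into x ≡ 3 (mod 5): 56·t ≡ 3 − 2 = 1 (mod 5).
    Reduce coefficients mod 5: 1·t ≡ 1 (mod 5).
    So t ≡ 1 (mod 5).
    Then x = 2 + 56·1 = 58, valid modulo lcm(56, 5) = 280: x ≡ 58 (mod 280).
Verify: 58 mod 8 = 2 ✓, 58 mod 7 = 2 ✓, 58 mod 5 = 3 ✓.

x ≡ 58 (mod 280).


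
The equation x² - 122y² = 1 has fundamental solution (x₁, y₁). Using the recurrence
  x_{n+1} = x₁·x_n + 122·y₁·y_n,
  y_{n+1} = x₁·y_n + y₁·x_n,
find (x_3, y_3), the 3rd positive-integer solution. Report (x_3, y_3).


Step 1: Find the fundamental solution (x₁, y₁) of x² - 122y² = 1.
  Expand √122 as a continued fraction. a₀ = ⌊√122⌋ = 11; iterate m_{k+1} = d_k·a_k − m_k, d_{k+1} = (122 − m_{k+1}²)/d_k, a_{k+1} = ⌊(a₀ + m_{k+1})/d_{k+1}⌋ (starting m₀ = 0, d₀ = 1), with convergents p_k = a_k·p_{k-1} + p_{k-2}, q_k = a_k·q_{k-1} + q_{k-2} (p₋₁ = 1, q₋₁ = 0):
  k = 0: a₀ = 11; p₀/q₀ = 11/1; p₀² − 122·q₀² = 121 − 122 = -1.
  k = 1: m = 11, d = 1, a = ⌊(11 + 11)/1⌋ = 22; p/q = (22·11 + 1)/(22·1 + 0) = 243/22; p² − 122·q² = 59049 − 59048 = 1.
  The first convergent with p² − 122·q² = 1 gives the fundamental solution (x₁, y₁) = (243, 22).
Step 2: Apply the recurrence (x_{n+1}, y_{n+1}) = (x₁x_n + 122y₁y_n, x₁y_n + y₁x_n) repeatedly.
  From (x_1, y_1) = (243, 22): x_2 = 243·243 + 122·22·22 = 118097; y_2 = 243·22 + 22·243 = 10692.
  From (x_2, y_2) = (118097, 10692): x_3 = 243·118097 + 122·22·10692 = 57394899; y_3 = 243·10692 + 22·118097 = 5196290.
Step 3: Verify x_3² - 122·y_3² = 3294174431220201 - 3294174431220200 = 1 (should be 1). ✓

(x_1, y_1) = (243, 22); (x_3, y_3) = (57394899, 5196290).


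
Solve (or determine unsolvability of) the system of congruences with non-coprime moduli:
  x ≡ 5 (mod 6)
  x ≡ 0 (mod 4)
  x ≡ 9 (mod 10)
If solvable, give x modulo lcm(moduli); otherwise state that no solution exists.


Moduli 6, 4, 10 are not pairwise coprime, so CRT works modulo lcm(m_i) when all pairwise compatibility conditions hold.
Pairwise compatibility: gcd(m_i, m_j) must divide a_i - a_j for every pair.
Merge one congruence at a time:
  Start: x ≡ 5 (mod 6).
  Combine with x ≡ 0 (mod 4): gcd(6, 4) = 2, and 0 - 5 = -5 is NOT divisible by 2.
    ⇒ system is inconsistent (no integer solution).

No solution (the system is inconsistent).


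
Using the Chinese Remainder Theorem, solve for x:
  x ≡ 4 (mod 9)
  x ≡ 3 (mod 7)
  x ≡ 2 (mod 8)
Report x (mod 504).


Moduli 9, 7, 8 are pairwise coprime; by CRT there is a unique solution modulo M = 9 · 7 · 8 = 504.
Solve pairwise, accumulating the modulus:
  Start with x ≡ 4 (mod 9).
  Combine with x ≡ 3 (mod 7): since gcd(9, 7) = 1, we get a unique residue mod 63.
    Write x = 4 + 9·t and substitute into x ≡ 3 (mod 7): 9·t ≡ 3 − 4 = -1 (mod 7).
    Reduce coefficients mod 7: 2·t ≡ 6 (mod 7).
    The inverse of 2 mod 7 is 4 (since 2·4 = 8 = 1·7 + 1), so t ≡ 4·6 = 24 ≡ 3 (mod 7).
    Then x = 4 + 9·3 = 31, valid modulo lcm(9, 7) = 63: x ≡ 31 (mod 63).
  Combine with x ≡ 2 (mod 8): since gcd(63, 8) = 1, we get a unique residue mod 504.
    Write x = 31 + 63·t and substitute into x ≡ 2 (mod 8): 63·t ≡ 2 − 31 = -29 (mod 8).
    Reduce coefficients mod 8: 7·t ≡ 3 (mod 8).
    The inverse of 7 mod 8 is 7 (since 7·7 = 49 = 6·8 + 1), so t ≡ 7·3 = 21 ≡ 5 (mod 8).
    Then x = 31 + 63·5 = 346, valid modulo lcm(63, 8) = 504: x ≡ 346 (mod 504).
Verify: 346 mod 9 = 4 ✓, 346 mod 7 = 3 ✓, 346 mod 8 = 2 ✓.

x ≡ 346 (mod 504).


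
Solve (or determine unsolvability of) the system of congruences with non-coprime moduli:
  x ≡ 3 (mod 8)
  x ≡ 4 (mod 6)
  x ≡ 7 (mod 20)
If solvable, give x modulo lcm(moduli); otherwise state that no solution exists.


Moduli 8, 6, 20 are not pairwise coprime, so CRT works modulo lcm(m_i) when all pairwise compatibility conditions hold.
Pairwise compatibility: gcd(m_i, m_j) must divide a_i - a_j for every pair.
Merge one congruence at a time:
  Start: x ≡ 3 (mod 8).
  Combine with x ≡ 4 (mod 6): gcd(8, 6) = 2, and 4 - 3 = 1 is NOT divisible by 2.
    ⇒ system is inconsistent (no integer solution).

No solution (the system is inconsistent).


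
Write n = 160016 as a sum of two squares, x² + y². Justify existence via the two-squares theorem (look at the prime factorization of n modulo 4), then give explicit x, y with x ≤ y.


Step 1: Factor n = 160016 = 2^4 · 73 · 137.
Step 2: Check the mod-4 condition on each prime factor: 2 = 2 (special); 73 ≡ 1 (mod 4), exponent 1; 137 ≡ 1 (mod 4), exponent 1.
All primes ≡ 3 (mod 4) appear to even exponent (or don't appear), so by the two-squares theorem n IS expressible as a sum of two squares.
Step 3: Build a representation. Group n = k² · m with k = 4 and m = 73 · 137 = 10001 (a product of primes ≡ 1 (mod 4)); a representation of m scales to one of n via (k·x)² + (k·y)² = k²(x² + y²). Each prime p ≡ 1 (mod 4) is itself a sum of two squares; find a² by testing p − a² for a perfect square:
  73: 73 − 1² = 72, 73 − 2² = 69, 73 − 3² = 64 = 8² ⇒ 73 = 3² + 8².
  137: 137 − 1² = 136, 137 − 2² = 133, 137 − 3² = 128, 137 − 4² = 121 = 11² ⇒ 137 = 4² + 11².
  Combine using the Brahmagupta–Fibonacci identity (a² + b²)(c² + d²) = (ac − bd)² + (ad + bc)² = (ac + bd)² + (ad − bc)²:
  73 · 137 = 10001: from (3² + 8²)(4² + 11²), take (3·4 − 8·11, 3·11 + 8·4) = (12 − 88, 33 + 32) = (-76, 65); dropping signs (only squares matter) gives (76, 65); check 76² + 65² = 5776 + 4225 = 10001 ✓.
  Scale by k = 4: (4·76, 4·65) = (304, 260).
Step 4: Order so x ≤ y and verify: 260² + 304² = 67600 + 92416 = 160016 = n. ✓

n = 160016 = 260² + 304² (one valid representation with x ≤ y).


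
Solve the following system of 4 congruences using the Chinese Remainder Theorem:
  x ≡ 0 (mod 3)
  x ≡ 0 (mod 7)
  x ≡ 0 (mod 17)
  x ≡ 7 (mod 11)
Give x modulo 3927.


Product of moduli M = 3 · 7 · 17 · 11 = 3927.
Merge one congruence at a time:
  Start: x ≡ 0 (mod 3).
  Combine with x ≡ 0 (mod 7); new modulus lcm = 21.
    Write x = 0 + 3·t and substitute into x ≡ 0 (mod 7): 3·t ≡ 0 − 0 = 0 (mod 7).
    The inverse of 3 mod 7 is 5 (since 3·5 = 15 = 2·7 + 1), so t ≡ 5·0 = 0 ≡ 0 (mod 7).
    Then x = 0 + 3·0 = 0, valid modulo lcm(3, 7) = 21: x ≡ 0 (mod 21).
  Combine with x ≡ 0 (mod 17); new modulus lcm = 357.
    Write x = 0 + 21·t and substitute into x ≡ 0 (mod 17): 21·t ≡ 0 − 0 = 0 (mod 17).
    Reduce coefficients mod 17: 4·t ≡ 0 (mod 17).
    The inverse of 4 mod 17 is 13 (since 4·13 = 52 = 3·17 + 1), so t ≡ 13·0 = 0 ≡ 0 (mod 17).
    Then x = 0 + 21·0 = 0, valid modulo lcm(21, 17) = 357: x ≡ 0 (mod 357).
  Combine with x ≡ 7 (mod 11); new modulus lcm = 3927.
    Write x = 0 + 357·t and substitute into x ≡ 7 (mod 11): 357·t ≡ 7 − 0 = 7 (mod 11).
    Reduce coefficients mod 11: 5·t ≡ 7 (mod 11).
    The inverse of 5 mod 11 is 9 (since 5·9 = 45 = 4·11 + 1), so t ≡ 9·7 = 63 ≡ 8 (mod 11).
    Then x = 0 + 357·8 = 2856, valid modulo lcm(357, 11) = 3927: x ≡ 2856 (mod 3927).
Verify against each original: 2856 mod 3 = 0, 2856 mod 7 = 0, 2856 mod 17 = 0, 2856 mod 11 = 7.

x ≡ 2856 (mod 3927).


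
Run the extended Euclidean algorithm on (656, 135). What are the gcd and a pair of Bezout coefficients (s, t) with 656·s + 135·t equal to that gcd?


Euclidean algorithm on (656, 135) — divide until remainder is 0:
  656 = 4 · 135 + 116
  135 = 1 · 116 + 19
  116 = 6 · 19 + 2
  19 = 9 · 2 + 1
  2 = 2 · 1 + 0
gcd(656, 135) = 1.
Track Bezout coefficients alongside the remainders: start with r₀ = 656 = a·1 + b·0 (s = 1, t = 0) and r₁ = 135 = a·0 + b·1 (s = 0, t = 1); each new remainder r_{k+1} = r_{k-1} − q_k·r_k inherits s_{k+1} = s_{k-1} − q_k·s_k, t_{k+1} = t_{k-1} − q_k·t_k, so r_k = a·s_k + b·t_k at every step:
  q = 4: r = 116, s = 1 − 4·0 = 1, t = 0 − 4·1 = -4  (check: 656·1 + 135·(-4) = 116)
  q = 1: r = 19, s = 0 − 1·1 = -1, t = 1 − 1·(-4) = 5  (check: 656·(-1) + 135·5 = 19)
  q = 6: r = 2, s = 1 − 6·(-1) = 7, t = -4 − 6·5 = -34  (check: 656·7 + 135·(-34) = 2)
  q = 9: r = 1, s = -1 − 9·7 = -64, t = 5 − 9·(-34) = 311  (check: 656·(-64) + 135·311 = 1)
The row with r = 1 (the gcd) gives the Bezout coefficients s = -64, t = 311.
Result: 656 · (-64) + 135 · (311) = 1.

gcd(656, 135) = 1; s = -64, t = 311 (check: 656·(-64) + 135·311 = 1).


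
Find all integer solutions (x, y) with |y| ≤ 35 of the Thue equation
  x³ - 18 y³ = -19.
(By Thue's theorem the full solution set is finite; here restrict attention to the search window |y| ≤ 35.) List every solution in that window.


The equation is x³ - 18y³ = -19. For fixed y, x³ = 18·y³ − 19, so a solution requires the RHS to be a perfect cube.
Strategy: iterate y from -35 to 35, compute RHS = 18·y³ − 19, and check whether it is a (positive or negative) perfect cube.
Check small values of y:
  y = 0: RHS = -19 is not a perfect cube.
  y = 1: RHS = -1 = (-1)³ ⇒ x = -1 works.
  y = -1: RHS = -37 is not a perfect cube.
  y = 2: RHS = 125 = (5)³ ⇒ x = 5 works.
  y = -2: RHS = -163 is not a perfect cube.
  y = 3: RHS = 467 is not a perfect cube.
  y = -3: RHS = -505 is not a perfect cube.
Continuing the search up to |y| = 35 finds no further solutions beyond those listed.
Collected solutions: (-1, 1), (5, 2).

Solutions (with |y| ≤ 35): (-1, 1), (5, 2).


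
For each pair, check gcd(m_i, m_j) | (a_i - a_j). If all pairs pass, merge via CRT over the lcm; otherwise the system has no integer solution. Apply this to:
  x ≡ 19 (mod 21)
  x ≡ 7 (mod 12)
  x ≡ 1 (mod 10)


Moduli 21, 12, 10 are not pairwise coprime, so CRT works modulo lcm(m_i) when all pairwise compatibility conditions hold.
Pairwise compatibility: gcd(m_i, m_j) must divide a_i - a_j for every pair.
Merge one congruence at a time:
  Start: x ≡ 19 (mod 21).
  Combine with x ≡ 7 (mod 12): gcd(21, 12) = 3; 7 - 19 = -12, which IS divisible by 3, so compatible.
    Write x = 19 + 21·t and substitute into x ≡ 7 (mod 12): 21·t ≡ 7 − 19 = -12 (mod 12).
    Divide the congruence (and modulus) by g = 3: 7·t ≡ -4 (mod 4).
    Reduce coefficients mod 4: 3·t ≡ 0 (mod 4).
    The inverse of 3 mod 4 is 3 (since 3·3 = 9 = 2·4 + 1), so t ≡ 3·0 = 0 ≡ 0 (mod 4).
    Then x = 19 + 21·0 = 19, valid modulo lcm(21, 12) = 84: x ≡ 19 (mod 84).
  Combine with x ≡ 1 (mod 10): gcd(84, 10) = 2; 1 - 19 = -18, which IS divisible by 2, so compatible.
    Write x = 19 + 84·t and substitute into x ≡ 1 (mod 10): 84·t ≡ 1 − 19 = -18 (mod 10).
    Divide the congruence (and modulus) by g = 2: 42·t ≡ -9 (mod 5).
    Reduce coefficients mod 5: 2·t ≡ 1 (mod 5).
    The inverse of 2 mod 5 is 3 (since 2·3 = 6 = 1·5 + 1), so t ≡ 3·1 = 3 ≡ 3 (mod 5).
    Then x = 19 + 84·3 = 271, valid modulo lcm(84, 10) = 420: x ≡ 271 (mod 420).
Verify: 271 mod 21 = 19, 271 mod 12 = 7, 271 mod 10 = 1.

x ≡ 271 (mod 420).


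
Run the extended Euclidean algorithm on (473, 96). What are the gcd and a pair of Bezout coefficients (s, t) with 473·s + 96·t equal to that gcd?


Euclidean algorithm on (473, 96) — divide until remainder is 0:
  473 = 4 · 96 + 89
  96 = 1 · 89 + 7
  89 = 12 · 7 + 5
  7 = 1 · 5 + 2
  5 = 2 · 2 + 1
  2 = 2 · 1 + 0
gcd(473, 96) = 1.
Track Bezout coefficients alongside the remainders: start with r₀ = 473 = a·1 + b·0 (s = 1, t = 0) and r₁ = 96 = a·0 + b·1 (s = 0, t = 1); each new remainder r_{k+1} = r_{k-1} − q_k·r_k inherits s_{k+1} = s_{k-1} − q_k·s_k, t_{k+1} = t_{k-1} − q_k·t_k, so r_k = a·s_k + b·t_k at every step:
  q = 4: r = 89, s = 1 − 4·0 = 1, t = 0 − 4·1 = -4  (check: 473·1 + 96·(-4) = 89)
  q = 1: r = 7, s = 0 − 1·1 = -1, t = 1 − 1·(-4) = 5  (check: 473·(-1) + 96·5 = 7)
  q = 12: r = 5, s = 1 − 12·(-1) = 13, t = -4 − 12·5 = -64  (check: 473·13 + 96·(-64) = 5)
  q = 1: r = 2, s = -1 − 1·13 = -14, t = 5 − 1·(-64) = 69  (check: 473·(-14) + 96·69 = 2)
  q = 2: r = 1, s = 13 − 2·(-14) = 41, t = -64 − 2·69 = -202  (check: 473·41 + 96·(-202) = 1)
The row with r = 1 (the gcd) gives the Bezout coefficients s = 41, t = -202.
Result: 473 · (41) + 96 · (-202) = 1.

gcd(473, 96) = 1; s = 41, t = -202 (check: 473·41 + 96·(-202) = 1).


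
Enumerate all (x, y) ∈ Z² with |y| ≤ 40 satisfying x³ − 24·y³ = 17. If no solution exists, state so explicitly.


The equation is x³ - 24y³ = 17. For fixed y, x³ = 24·y³ + 17, so a solution requires the RHS to be a perfect cube.
Strategy: iterate y from -40 to 40, compute RHS = 24·y³ + 17, and check whether it is a (positive or negative) perfect cube.
Check small values of y:
  y = 0: RHS = 17 is not a perfect cube.
  y = 1: RHS = 41 is not a perfect cube.
  y = -1: RHS = -7 is not a perfect cube.
  y = 2: RHS = 209 is not a perfect cube.
  y = -2: RHS = -175 is not a perfect cube.
  y = 3: RHS = 665 is not a perfect cube.
  y = -3: RHS = -631 is not a perfect cube.
Continuing the search up to |y| = 40 finds no solutions either.
No (x, y) in the scanned range satisfies the equation.

No integer solutions with |y| ≤ 40.


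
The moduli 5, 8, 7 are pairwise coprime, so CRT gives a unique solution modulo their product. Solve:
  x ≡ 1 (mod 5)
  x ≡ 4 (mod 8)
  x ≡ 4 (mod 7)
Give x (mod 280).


Moduli 5, 8, 7 are pairwise coprime; by CRT there is a unique solution modulo M = 5 · 8 · 7 = 280.
Solve pairwise, accumulating the modulus:
  Start with x ≡ 1 (mod 5).
  Combine with x ≡ 4 (mod 8): since gcd(5, 8) = 1, we get a unique residue mod 40.
    Write x = 1 + 5·t and substitute into x ≡ 4 (mod 8): 5·t ≡ 4 − 1 = 3 (mod 8).
    The inverse of 5 mod 8 is 5 (since 5·5 = 25 = 3·8 + 1), so t ≡ 5·3 = 15 ≡ 7 (mod 8).
    Then x = 1 + 5·7 = 36, valid modulo lcm(5, 8) = 40: x ≡ 36 (mod 40).
  Combine with x ≡ 4 (mod 7): since gcd(40, 7) = 1, we get a unique residue mod 280.
    Write x = 36 + 40·t and substitute into x ≡ 4 (mod 7): 40·t ≡ 4 − 36 = -32 (mod 7).
    Reduce coefficients mod 7: 5·t ≡ 3 (mod 7).
    The inverse of 5 mod 7 is 3 (since 5·3 = 15 = 2·7 + 1), so t ≡ 3·3 = 9 ≡ 2 (mod 7).
    Then x = 36 + 40·2 = 116, valid modulo lcm(40, 7) = 280: x ≡ 116 (mod 280).
Verify: 116 mod 5 = 1 ✓, 116 mod 8 = 4 ✓, 116 mod 7 = 4 ✓.

x ≡ 116 (mod 280).


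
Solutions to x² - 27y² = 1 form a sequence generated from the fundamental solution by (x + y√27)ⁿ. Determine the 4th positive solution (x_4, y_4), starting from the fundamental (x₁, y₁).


Step 1: Find the fundamental solution (x₁, y₁) of x² - 27y² = 1.
  Expand √27 as a continued fraction. a₀ = ⌊√27⌋ = 5; iterate m_{k+1} = d_k·a_k − m_k, d_{k+1} = (27 − m_{k+1}²)/d_k, a_{k+1} = ⌊(a₀ + m_{k+1})/d_{k+1}⌋ (starting m₀ = 0, d₀ = 1), with convergents p_k = a_k·p_{k-1} + p_{k-2}, q_k = a_k·q_{k-1} + q_{k-2} (p₋₁ = 1, q₋₁ = 0):
  k = 0: a₀ = 5; p₀/q₀ = 5/1; p₀² − 27·q₀² = 25 − 27 = -2.
  k = 1: m = 5, d = 2, a = ⌊(5 + 5)/2⌋ = 5; p/q = (5·5 + 1)/(5·1 + 0) = 26/5; p² − 27·q² = 676 − 675 = 1.
  The first convergent with p² − 27·q² = 1 gives the fundamental solution (x₁, y₁) = (26, 5).
Step 2: Apply the recurrence (x_{n+1}, y_{n+1}) = (x₁x_n + 27y₁y_n, x₁y_n + y₁x_n) repeatedly.
  From (x_1, y_1) = (26, 5): x_2 = 26·26 + 27·5·5 = 1351; y_2 = 26·5 + 5·26 = 260.
  From (x_2, y_2) = (1351, 260): x_3 = 26·1351 + 27·5·260 = 70226; y_3 = 26·260 + 5·1351 = 13515.
  From (x_3, y_3) = (70226, 13515): x_4 = 26·70226 + 27·5·13515 = 3650401; y_4 = 26·13515 + 5·70226 = 702520.
Step 3: Verify x_4² - 27·y_4² = 13325427460801 - 13325427460800 = 1 (should be 1). ✓

(x_1, y_1) = (26, 5); (x_4, y_4) = (3650401, 702520).


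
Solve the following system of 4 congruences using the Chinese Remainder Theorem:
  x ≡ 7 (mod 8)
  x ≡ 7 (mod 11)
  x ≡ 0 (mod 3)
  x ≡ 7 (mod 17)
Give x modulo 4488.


Product of moduli M = 8 · 11 · 3 · 17 = 4488.
Merge one congruence at a time:
  Start: x ≡ 7 (mod 8).
  Combine with x ≡ 7 (mod 11); new modulus lcm = 88.
    Write x = 7 + 8·t and substitute into x ≡ 7 (mod 11): 8·t ≡ 7 − 7 = 0 (mod 11).
    The inverse of 8 mod 11 is 7 (since 8·7 = 56 = 5·11 + 1), so t ≡ 7·0 = 0 ≡ 0 (mod 11).
    Then x = 7 + 8·0 = 7, valid modulo lcm(8, 11) = 88: x ≡ 7 (mod 88).
  Combine with x ≡ 0 (mod 3); new modulus lcm = 264.
    Write x = 7 + 88·t and substitute into x ≡ 0 (mod 3): 88·t ≡ 0 − 7 = -7 (mod 3).
    Reduce coefficients mod 3: 1·t ≡ 2 (mod 3).
    So t ≡ 2 (mod 3).
    Then x = 7 + 88·2 = 183, valid modulo lcm(88, 3) = 264: x ≡ 183 (mod 264).
  Combine with x ≡ 7 (mod 17); new modulus lcm = 4488.
    Write x = 183 + 264·t and substitute into x ≡ 7 (mod 17): 264·t ≡ 7 − 183 = -176 (mod 17).
    Reduce coefficients mod 17: 9·t ≡ 11 (mod 17).
    The inverse of 9 mod 17 is 2 (since 9·2 = 18 = 1·17 + 1), so t ≡ 2·11 = 22 ≡ 5 (mod 17).
    Then x = 183 + 264·5 = 1503, valid modulo lcm(264, 17) = 4488: x ≡ 1503 (mod 4488).
Verify against each original: 1503 mod 8 = 7, 1503 mod 11 = 7, 1503 mod 3 = 0, 1503 mod 17 = 7.

x ≡ 1503 (mod 4488).


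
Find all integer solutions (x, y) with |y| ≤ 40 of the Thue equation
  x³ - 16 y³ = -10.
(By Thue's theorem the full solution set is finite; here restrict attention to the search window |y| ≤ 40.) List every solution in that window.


The equation is x³ - 16y³ = -10. For fixed y, x³ = 16·y³ − 10, so a solution requires the RHS to be a perfect cube.
Strategy: iterate y from -40 to 40, compute RHS = 16·y³ − 10, and check whether it is a (positive or negative) perfect cube.
Check small values of y:
  y = 0: RHS = -10 is not a perfect cube.
  y = 1: RHS = 6 is not a perfect cube.
  y = -1: RHS = -26 is not a perfect cube.
  y = 2: RHS = 118 is not a perfect cube.
  y = -2: RHS = -138 is not a perfect cube.
  y = 3: RHS = 422 is not a perfect cube.
  y = -3: RHS = -442 is not a perfect cube.
Continuing the search up to |y| = 40 finds no solutions either.
No (x, y) in the scanned range satisfies the equation.

No integer solutions with |y| ≤ 40.
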